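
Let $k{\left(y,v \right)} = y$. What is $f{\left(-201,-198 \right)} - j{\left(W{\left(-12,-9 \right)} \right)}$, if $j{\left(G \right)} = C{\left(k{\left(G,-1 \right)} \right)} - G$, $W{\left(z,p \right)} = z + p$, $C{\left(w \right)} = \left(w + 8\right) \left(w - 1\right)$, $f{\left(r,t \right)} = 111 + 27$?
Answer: $-169$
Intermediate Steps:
$f{\left(r,t \right)} = 138$
$C{\left(w \right)} = \left(-1 + w\right) \left(8 + w\right)$ ($C{\left(w \right)} = \left(8 + w\right) \left(-1 + w\right) = \left(-1 + w\right) \left(8 + w\right)$)
$W{\left(z,p \right)} = p + z$
$j{\left(G \right)} = -8 + G^{2} + 6 G$ ($j{\left(G \right)} = \left(-8 + G^{2} + 7 G\right) - G = -8 + G^{2} + 6 G$)
$f{\left(-201,-198 \right)} - j{\left(W{\left(-12,-9 \right)} \right)} = 138 - \left(-8 + \left(-9 - 12\right)^{2} + 6 \left(-9 - 12\right)\right) = 138 - \left(-8 + \left(-21\right)^{2} + 6 \left(-21\right)\right) = 138 - \left(-8 + 441 - 126\right) = 138 - 307 = -169$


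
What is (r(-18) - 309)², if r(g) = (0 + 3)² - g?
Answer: 79524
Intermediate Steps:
r(g) = 9 - g (r(g) = 3² - g = 9 - g)
(r(-18) - 309)² = ((9 - 1*(-18)) - 309)² = ((9 + 18) - 309)² = (27 - 309)² = (-282)² = 79524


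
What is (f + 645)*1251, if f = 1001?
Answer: 2059146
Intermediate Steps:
(f + 645)*1251 = (1001 + 645)*1251 = 1646*1251 = 2059146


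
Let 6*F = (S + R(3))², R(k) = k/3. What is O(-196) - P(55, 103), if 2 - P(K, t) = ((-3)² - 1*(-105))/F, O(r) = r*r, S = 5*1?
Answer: 38433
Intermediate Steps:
S = 5
R(k) = k/3 (R(k) = k*(⅓) = k/3)
O(r) = r²
F = 6 (F = (5 + (⅓)*3)²/6 = (5 + 1)²/6 = (⅙)*6² = (⅙)*36 = 6)
P(K, t) = -17 (P(K, t) = 2 - ((-3)² - 1*(-105))/6 = 2 - (9 + 105)/6 = 2 - 114/6 = 2 - 1*19 = 2 - 19 = -17)
O(-196) - P(55, 103) = (-196)² - 1*(-17) = 38416 + 17 = 38433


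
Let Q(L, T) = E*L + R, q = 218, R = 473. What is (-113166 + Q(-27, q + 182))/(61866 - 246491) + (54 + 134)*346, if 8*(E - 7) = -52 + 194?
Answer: 9607680289/147700 ≈ 65049.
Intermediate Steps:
E = 99/4 (E = 7 + (-52 + 194)/8 = 7 + (⅛)*142 = 7 + 71/4 = 99/4 ≈ 24.750)
Q(L, T) = 473 + 99*L/4 (Q(L, T) = 99*L/4 + 473 = 473 + 99*L/4)
(-113166 + Q(-27, q + 182))/(61866 - 246491) + (54 + 134)*346 = (-113166 + (473 + (99/4)*(-27)))/(61866 - 246491) + (54 + 134)*346 = (-113166 + (473 - 2673/4))/(-184625) + 188*346 = (-113166 - 781/4)*(-1/184625) + 65048 = -453445/4*(-1/184625) + 65048 = 90689/147700 + 65048 = 9607680289/147700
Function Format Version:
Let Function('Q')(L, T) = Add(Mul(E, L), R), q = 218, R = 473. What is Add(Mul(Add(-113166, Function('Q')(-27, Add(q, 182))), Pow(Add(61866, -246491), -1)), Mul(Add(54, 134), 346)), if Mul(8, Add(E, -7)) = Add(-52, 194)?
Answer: Rational(9607680289, 147700) ≈ 65049.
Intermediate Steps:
E = Rational(99, 4) (E = Add(7, Mul(Rational(1, 8), Add(-52, 194))) = Add(7, Mul(Rational(1, 8), 142)) = Add(7, Rational(71, 4)) = Rational(99, 4) ≈ 24.750)
Function('Q')(L, T) = Add(473, Mul(Rational(99, 4), L)) (Function('Q')(L, T) = Add(Mul(Rational(99, 4), L), 473) = Add(473, Mul(Rational(99, 4), L)))
Add(Mul(Add(-113166, Function('Q')(-27, Add(q, 182))), Pow(Add(61866, -246491), -1)), Mul(Add(54, 134), 346)) = Add(Mul(Add(-113166, Add(473, Mul(Rational(99, 4), -27))), Pow(Add(61866, -246491), -1)), Mul(Add(54, 134), 346)) = Add(Mul(Add(-113166, Add(473, Rational(-2673, 4))), Pow(-184625, -1)), Mul(188, 346)) = Add(Mul(Add(-113166, Rational(-781, 4)), Rational(-1, 184625)), 65048) = Add(Mul(Rational(-453445, 4), Rational(-1, 184625)), 65048) = Add(Rational(90689, 147700), 65048) = Rational(9607680289, 147700)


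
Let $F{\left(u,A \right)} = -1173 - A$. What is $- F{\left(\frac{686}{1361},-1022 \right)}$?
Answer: $151$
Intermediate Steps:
$- F{\left(\frac{686}{1361},-1022 \right)} = - (-1173 - -1022) = - (-1173 + 1022) = \left(-1\right) \left(-151\right) = 151$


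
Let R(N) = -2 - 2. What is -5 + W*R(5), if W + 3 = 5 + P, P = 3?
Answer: -25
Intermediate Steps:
R(N) = -4
W = 5 (W = -3 + (5 + 3) = -3 + 8 = 5)
-5 + W*R(5) = -5 + 5*(-4) = -5 - 20 = -25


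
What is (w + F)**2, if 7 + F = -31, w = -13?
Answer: 2601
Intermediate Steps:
F = -38 (F = -7 - 31 = -38)
(w + F)**2 = (-13 - 38)**2 = (-51)**2 = 2601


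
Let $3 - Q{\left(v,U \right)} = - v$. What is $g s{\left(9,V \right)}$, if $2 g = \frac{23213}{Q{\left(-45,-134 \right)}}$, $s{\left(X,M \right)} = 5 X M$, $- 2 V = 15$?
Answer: $\frac{5222925}{56} \approx 93267.0$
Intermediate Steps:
$V = - \frac{15}{2}$ ($V = \left(- \frac{1}{2}\right) 15 = - \frac{15}{2} \approx -7.5$)
$Q{\left(v,U \right)} = 3 + v$ ($Q{\left(v,U \right)} = 3 - - v = 3 + v$)
$s{\left(X,M \right)} = 5 M X$
$g = - \frac{23213}{84}$ ($g = \frac{23213 \frac{1}{3 - 45}}{2} = \frac{23213 \frac{1}{-42}}{2} = \frac{23213 \left(- \frac{1}{42}\right)}{2} = \frac{1}{2} \left(- \frac{23213}{42}\right) = - \frac{23213}{84} \approx -276.35$)
$g s{\left(9,V \right)} = - \frac{23213 \cdot 5 \left(- \frac{15}{2}\right) 9}{84} = \left(- \frac{23213}{84}\right) \left(- \frac{675}{2}\right) = \frac{5222925}{56}$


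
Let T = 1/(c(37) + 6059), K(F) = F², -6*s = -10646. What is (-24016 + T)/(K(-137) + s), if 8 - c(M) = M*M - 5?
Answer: -338841741/289845890 ≈ -1.1690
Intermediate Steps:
s = 5323/3 (s = -⅙*(-10646) = 5323/3 ≈ 1774.3)
c(M) = 13 - M² (c(M) = 8 - (M*M - 5) = 8 - (M² - 5) = 8 - (-5 + M²) = 8 + (5 - M²) = 13 - M²)
T = 1/4703 (T = 1/((13 - 1*37²) + 6059) = 1/((13 - 1*1369) + 6059) = 1/((13 - 1369) + 6059) = 1/(-1356 + 6059) = 1/4703 ≈ 0.00021263)
(-24016 + T)/(K(-137) + s) = (-24016 + 1/4703)/((-137)² + 5323/3) = -112947247/(4703*(18769 + 5323/3)) = -112947247/(4703*61630/3) = -112947247/4703*3/61630 = -338841741/289845890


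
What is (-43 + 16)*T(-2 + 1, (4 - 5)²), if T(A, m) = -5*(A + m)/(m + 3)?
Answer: 0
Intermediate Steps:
T(A, m) = -5*(A + m)/(3 + m)
(-43 + 16)*T(-2 + 1, (4 - 5)²) = (-43 + 16)*(5*(-(-2 + 1) - (4 - 5)²)/(3 + (4 - 5)²)) = -135*(-1*(-1) - 1*(-1)²)/(3 + (-1)²) = -135*(1 - 1*1)/(3 + 1) = -135*(1 - 1)/4 = -135*0/4 = -27*0 = 0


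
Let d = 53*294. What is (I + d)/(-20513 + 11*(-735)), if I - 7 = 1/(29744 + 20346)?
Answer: -780853011/1432473820 ≈ -0.54511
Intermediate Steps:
I = 350631/50090 (I = 7 + 1/(29744 + 20346) = 7 + 1/50090 = 350631/50090 ≈ 7.0000)
d = 15582
(I + d)/(-20513 + 11*(-735)) = (350631/50090 + 15582)/(-20513 + 11*(-735)) = 780853011/(50090*(-20513 - 8085)) = (780853011/50090)/(-28598) = (780853011/50090)*(-1/28598) = -780853011/1432473820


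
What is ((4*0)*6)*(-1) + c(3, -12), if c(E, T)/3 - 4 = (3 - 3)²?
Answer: 12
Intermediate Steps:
c(E, T) = 12 (c(E, T) = 12 + 3*(3 - 3)² = 12 + 3*0² = 12 + 3*0 = 12 + 0 = 12)
((4*0)*6)*(-1) + c(3, -12) = ((4*0)*6)*(-1) + 12 = (0*6)*(-1) + 12 = 0*(-1) + 12 = 0 + 12 = 12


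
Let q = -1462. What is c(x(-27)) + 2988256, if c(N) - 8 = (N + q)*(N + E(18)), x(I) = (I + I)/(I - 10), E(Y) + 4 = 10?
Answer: 4076018376/1369 ≈ 2.9774e+6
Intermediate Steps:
E(Y) = 6 (E(Y) = -4 + 10 = 6)
x(I) = 2*I/(-10 + I) (x(I) = (2*I)/(-10 + I) = 2*I/(-10 + I))
c(N) = 8 + (-1462 + N)*(6 + N) (c(N) = 8 + (N - 1462)*(N + 6) = 8 + (-1462 + N)*(6 + N))
c(x(-27)) + 2988256 = (-8764 + (2*(-27)/(-10 - 27))**2 - 2912*(-27)/(-10 - 27)) + 2988256 = (-8764 + (2*(-27)/(-37))**2 - 2912*(-27)/(-37)) + 2988256 = (-8764 + (2*(-27)*(-1/37))**2 - 2912*(-27)*(-1)/37) + 2988256 = (-8764 + (54/37)**2 - 1456*54/37) + 2988256 = (-8764 + 2916/1369 - 78624/37) + 2988256 = -14904088/1369 + 2988256 = 4076018376/1369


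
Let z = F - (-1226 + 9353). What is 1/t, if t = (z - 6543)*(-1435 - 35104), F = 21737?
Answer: -1/258221113 ≈ -3.8726e-9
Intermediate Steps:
z = 13610 (z = 21737 - (-1226 + 9353) = 21737 - 1*8127 = 21737 - 8127 = 13610)
t = -258221113 (t = (13610 - 6543)*(-1435 - 35104) = 7067*(-36539) = -258221113)
1/t = 1/(-258221113) = -1/258221113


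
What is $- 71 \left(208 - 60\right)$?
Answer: $-10508$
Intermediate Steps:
$- 71 \left(208 - 60\right) = \left(-71\right) 148 = -10508$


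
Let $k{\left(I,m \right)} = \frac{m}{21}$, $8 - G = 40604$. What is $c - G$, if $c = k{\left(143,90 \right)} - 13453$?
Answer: $\frac{190031}{7} \approx 27147.0$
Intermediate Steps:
$G = -40596$ ($G = 8 - 40604 = -40596$)
$k{\left(I,m \right)} = \frac{m}{21}$ ($k{\left(I,m \right)} = m \frac{1}{21} = \frac{m}{21}$)
$c = - \frac{94141}{7}$ ($c = \frac{1}{21} \cdot 90 - 13453 = \frac{30}{7} - 13453 = - \frac{94141}{7} \approx -13449.0$)
$c - G = - \frac{94141}{7} - -40596 = - \frac{94141}{7} + 40596 = \frac{190031}{7}$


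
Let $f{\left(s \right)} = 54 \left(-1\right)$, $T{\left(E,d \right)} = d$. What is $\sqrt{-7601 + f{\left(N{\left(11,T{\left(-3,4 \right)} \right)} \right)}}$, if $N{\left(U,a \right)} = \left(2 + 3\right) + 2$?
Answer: $i \sqrt{7655} \approx 87.493 i$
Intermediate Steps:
$N{\left(U,a \right)} = 7$ ($N{\left(U,a \right)} = 5 + 2 = 7$)
$f{\left(s \right)} = -54$
$\sqrt{-7601 + f{\left(N{\left(11,T{\left(-3,4 \right)} \right)} \right)}} = \sqrt{-7601 - 54} = \sqrt{-7655} = i \sqrt{7655}$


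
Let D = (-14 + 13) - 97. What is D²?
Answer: 9604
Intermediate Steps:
D = -98 (D = -1 - 97 = -98)
D² = (-98)² = 9604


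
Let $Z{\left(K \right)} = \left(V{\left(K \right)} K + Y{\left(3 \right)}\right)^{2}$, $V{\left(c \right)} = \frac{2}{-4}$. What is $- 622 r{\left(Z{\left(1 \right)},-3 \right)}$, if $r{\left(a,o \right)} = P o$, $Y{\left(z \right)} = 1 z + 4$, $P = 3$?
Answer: $5598$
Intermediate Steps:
$Y{\left(z \right)} = 4 + z$ ($Y{\left(z \right)} = z + 4 = 4 + z$)
$V{\left(c \right)} = - \frac{1}{2}$ ($V{\left(c \right)} = 2 \left(- \frac{1}{4}\right) = - \frac{1}{2}$)
$Z{\left(K \right)} = \left(7 - \frac{K}{2}\right)^{2}$ ($Z{\left(K \right)} = \left(- \frac{K}{2} + \left(4 + 3\right)\right)^{2} = \left(- \frac{K}{2} + 7\right)^{2} = \left(7 - \frac{K}{2}\right)^{2}$)
$r{\left(a,o \right)} = 3 o$
$- 622 r{\left(Z{\left(1 \right)},-3 \right)} = - 622 \cdot 3 \left(-3\right) = \left(-622\right) \left(-9\right) = 5598$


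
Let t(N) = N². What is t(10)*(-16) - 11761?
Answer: -13361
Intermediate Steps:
t(10)*(-16) - 11761 = 10²*(-16) - 11761 = 100*(-16) - 11761 = -1600 - 11761 = -13361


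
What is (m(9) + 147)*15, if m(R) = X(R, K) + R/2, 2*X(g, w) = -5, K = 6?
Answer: 2235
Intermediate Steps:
X(g, w) = -5/2 (X(g, w) = (½)*(-5) = -5/2)
m(R) = -5/2 + R/2
(m(9) + 147)*15 = ((-5/2 + (½)*9) + 147)*15 = ((-5/2 + 9/2) + 147)*15 = (2 + 147)*15 = 149*15 = 2235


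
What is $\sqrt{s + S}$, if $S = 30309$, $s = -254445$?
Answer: $6 i \sqrt{6226} \approx 473.43 i$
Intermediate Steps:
$\sqrt{s + S} = \sqrt{-254445 + 30309} = \sqrt{-224136} = 6 i \sqrt{6226}$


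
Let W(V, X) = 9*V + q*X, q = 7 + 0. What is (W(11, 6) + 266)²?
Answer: 165649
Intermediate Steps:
q = 7
W(V, X) = 7*X + 9*V (W(V, X) = 9*V + 7*X = 7*X + 9*V)
(W(11, 6) + 266)² = ((7*6 + 9*11) + 266)² = ((42 + 99) + 266)² = (141 + 266)² = 407² = 165649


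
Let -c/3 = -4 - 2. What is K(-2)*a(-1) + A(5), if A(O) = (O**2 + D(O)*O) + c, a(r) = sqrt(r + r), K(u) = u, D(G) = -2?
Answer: 33 - 2*I*sqrt(2) ≈ 33.0 - 2.8284*I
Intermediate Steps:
c = 18 (c = -3*(-4 - 2) = -3*(-6) = 18)
a(r) = sqrt(2)*sqrt(r) (a(r) = sqrt(2*r) = sqrt(2)*sqrt(r))
A(O) = 18 + O**2 - 2*O (A(O) = (O**2 - 2*O) + 18 = 18 + O**2 - 2*O)
K(-2)*a(-1) + A(5) = -2*sqrt(2)*sqrt(-1) + (18 + 5**2 - 2*5) = -2*sqrt(2)*I + (18 + 25 - 10) = -2*I*sqrt(2) + 33 = 33 - 2*I*sqrt(2)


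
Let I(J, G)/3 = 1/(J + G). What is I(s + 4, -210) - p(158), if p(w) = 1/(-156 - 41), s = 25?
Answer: -410/35657 ≈ -0.011498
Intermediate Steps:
p(w) = -1/197 (p(w) = 1/(-197) = -1/197)
I(J, G) = 3/(G + J) (I(J, G) = 3/(J + G) = 3/(G + J))
I(s + 4, -210) - p(158) = 3/(-210 + (25 + 4)) - 1*(-1/197) = 3/(-210 + 29) + 1/197 = 3/(-181) + 1/197 = 3*(-1/181) + 1/197 = -3/181 + 1/197 = -410/35657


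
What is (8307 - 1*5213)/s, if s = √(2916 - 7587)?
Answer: -3094*I*√519/1557 ≈ -45.271*I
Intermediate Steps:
s = 3*I*√519 (s = √(-4671) = 3*I*√519 ≈ 68.345*I)
(8307 - 1*5213)/s = (8307 - 1*5213)/((3*I*√519)) = (8307 - 5213)*(-I*√519/1557) = 3094*(-I*√519/1557) = -3094*I*√519/1557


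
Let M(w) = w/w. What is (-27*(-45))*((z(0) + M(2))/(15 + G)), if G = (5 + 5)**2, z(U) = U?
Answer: 243/23 ≈ 10.565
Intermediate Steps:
G = 100 (G = 10**2 = 100)
M(w) = 1
(-27*(-45))*((z(0) + M(2))/(15 + G)) = (-27*(-45))*((0 + 1)/(15 + 100)) = 1215*(1/115) = 243/23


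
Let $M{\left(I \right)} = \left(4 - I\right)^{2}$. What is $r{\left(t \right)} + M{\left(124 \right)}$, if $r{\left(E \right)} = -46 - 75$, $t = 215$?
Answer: $14279$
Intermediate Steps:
$r{\left(E \right)} = -121$
$r{\left(t \right)} + M{\left(124 \right)} = -121 + \left(-4 + 124\right)^{2} = -121 + 120^{2} = -121 + 14400 = 14279$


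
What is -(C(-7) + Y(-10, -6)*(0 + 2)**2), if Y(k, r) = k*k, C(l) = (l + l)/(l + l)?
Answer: -401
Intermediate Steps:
C(l) = 1 (C(l) = (2*l)/((2*l)) = (2*l)*(1/(2*l)) = 1)
Y(k, r) = k**2
-(C(-7) + Y(-10, -6)*(0 + 2)**2) = -(1 + (-10)**2*(0 + 2)**2) = -(1 + 100*2**2) = -(1 + 100*4) = -(1 + 400) = -1*401 = -401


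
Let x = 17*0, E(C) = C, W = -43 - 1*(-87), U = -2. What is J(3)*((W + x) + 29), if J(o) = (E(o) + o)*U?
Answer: -876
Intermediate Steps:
W = 44 (W = -43 + 87 = 44)
J(o) = -4*o (J(o) = (o + o)*(-2) = (2*o)*(-2) = -4*o)
x = 0
J(3)*((W + x) + 29) = (-4*3)*((44 + 0) + 29) = -12*(44 + 29) = -12*73 = -876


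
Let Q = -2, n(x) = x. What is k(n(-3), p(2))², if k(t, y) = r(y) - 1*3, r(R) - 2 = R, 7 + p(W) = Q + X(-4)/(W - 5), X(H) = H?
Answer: 676/9 ≈ 75.111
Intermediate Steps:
p(W) = -9 - 4/(-5 + W) (p(W) = -7 + (-2 - 4/(W - 5)) = -7 + (-2 - 4/(-5 + W)) = -9 - 4/(-5 + W))
r(R) = 2 + R
k(t, y) = -1 + y (k(t, y) = (2 + y) - 1*3 = (2 + y) - 3 = -1 + y)
k(n(-3), p(2))² = (-1 + (41 - 9*2)/(-5 + 2))² = (-1 + (41 - 18)/(-3))² = (-1 - ⅓*23)² = (-1 - 23/3)² = (-26/3)² = 676/9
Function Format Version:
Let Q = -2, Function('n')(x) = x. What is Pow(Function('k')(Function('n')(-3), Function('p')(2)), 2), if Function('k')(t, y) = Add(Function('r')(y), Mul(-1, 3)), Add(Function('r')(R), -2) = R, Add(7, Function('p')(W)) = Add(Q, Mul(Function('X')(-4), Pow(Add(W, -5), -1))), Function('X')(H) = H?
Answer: Rational(676, 9) ≈ 75.111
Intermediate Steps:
Function('p')(W) = Add(-9, Mul(-4, Pow(Add(-5, W), -1))) (Function('p')(W) = Add(-7, Add(-2, Mul(-4, Pow(Add(W, -5), -1)))) = Add(-7, Add(-2, Mul(-4, Pow(Add(-5, W), -1)))) = Add(-9, Mul(-4, Pow(Add(-5, W), -1))))
Function('r')(R) = Add(2, R)
Function('k')(t, y) = Add(-1, y) (Function('k')(t, y) = Add(Add(2, y), Mul(-1, 3)) = Add(Add(2, y), -3) = Add(-1, y))
Pow(Function('k')(Function('n')(-3), Function('p')(2)), 2) = Pow(Add(-1, Mul(Pow(Add(-5, 2), -1), Add(41, Mul(-9, 2)))), 2) = Pow(Add(-1, Mul(Pow(-3, -1), Add(41, -18))), 2) = Pow(Add(-1, Mul(Rational(-1, 3), 23)), 2) = Pow(Add(-1, Rational(-23, 3)), 2) = Pow(Rational(-26, 3), 2) = Rational(676, 9)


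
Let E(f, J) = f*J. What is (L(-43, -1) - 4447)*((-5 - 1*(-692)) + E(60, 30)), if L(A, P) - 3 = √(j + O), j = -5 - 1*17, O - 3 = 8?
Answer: -11052228 + 2487*I*√11 ≈ -1.1052e+7 + 8248.5*I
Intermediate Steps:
O = 11 (O = 3 + 8 = 11)
j = -22 (j = -5 - 17 = -22)
E(f, J) = J*f
L(A, P) = 3 + I*√11 (L(A, P) = 3 + √(-22 + 11) = 3 + √(-11) = 3 + I*√11)
(L(-43, -1) - 4447)*((-5 - 1*(-692)) + E(60, 30)) = ((3 + I*√11) - 4447)*((-5 - 1*(-692)) + 30*60) = (-4444 + I*√11)*((-5 + 692) + 1800) = (-4444 + I*√11)*(687 + 1800) = (-4444 + I*√11)*2487 = -11052228 + 2487*I*√11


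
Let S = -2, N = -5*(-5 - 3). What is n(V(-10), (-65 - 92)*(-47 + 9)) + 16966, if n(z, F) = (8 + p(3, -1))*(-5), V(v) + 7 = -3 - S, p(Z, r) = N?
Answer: 16726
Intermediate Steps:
N = 40 (N = -5*(-8) = 40)
p(Z, r) = 40
V(v) = -8 (V(v) = -7 + (-3 - 1*(-2)) = -7 + (-3 + 2) = -7 - 1 = -8)
n(z, F) = -240 (n(z, F) = (8 + 40)*(-5) = 48*(-5) = -240)
n(V(-10), (-65 - 92)*(-47 + 9)) + 16966 = -240 + 16966 = 16726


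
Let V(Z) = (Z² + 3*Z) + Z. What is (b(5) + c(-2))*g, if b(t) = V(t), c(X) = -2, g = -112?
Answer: -4816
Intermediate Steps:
V(Z) = Z² + 4*Z
b(t) = t*(4 + t)
(b(5) + c(-2))*g = (5*(4 + 5) - 2)*(-112) = (5*9 - 2)*(-112) = (45 - 2)*(-112) = 43*(-112) = -4816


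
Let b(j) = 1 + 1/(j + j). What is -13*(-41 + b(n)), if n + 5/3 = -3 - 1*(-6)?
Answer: 4121/8 ≈ 515.13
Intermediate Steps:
n = 4/3 (n = -5/3 + (-3 - 1*(-6)) = -5/3 + (-3 + 6) = -5/3 + 3 = 4/3 ≈ 1.3333)
b(j) = 1 + 1/(2*j)
-13*(-41 + b(n)) = -13*(-41 + (½ + 4/3)/(4/3)) = -13*(-41 + (¾)*(11/6)) = -13*(-41 + 11/8) = -13*(-317/8) = 4121/8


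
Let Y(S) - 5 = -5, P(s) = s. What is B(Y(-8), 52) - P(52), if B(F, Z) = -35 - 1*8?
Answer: -95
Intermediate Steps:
Y(S) = 0 (Y(S) = 5 - 5 = 0)
B(F, Z) = -43 (B(F, Z) = -35 - 8 = -43)
B(Y(-8), 52) - P(52) = -43 - 1*52 = -43 - 52 = -95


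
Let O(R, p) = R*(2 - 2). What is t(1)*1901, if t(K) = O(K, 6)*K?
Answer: 0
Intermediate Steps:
O(R, p) = 0 (O(R, p) = R*0 = 0)
t(K) = 0 (t(K) = 0*K = 0)
t(1)*1901 = 0*1901 = 0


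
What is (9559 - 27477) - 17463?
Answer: -35381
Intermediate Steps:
(9559 - 27477) - 17463 = -17918 - 17463 = -35381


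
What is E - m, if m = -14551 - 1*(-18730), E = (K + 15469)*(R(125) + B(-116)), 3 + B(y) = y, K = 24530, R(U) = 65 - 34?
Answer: -3524091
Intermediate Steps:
R(U) = 31
B(y) = -3 + y
E = -3519912 (E = (24530 + 15469)*(31 + (-3 - 116)) = 39999*(31 - 119) = 39999*(-88) = -3519912)
m = 4179 (m = -14551 + 18730 = 4179)
E - m = -3519912 - 1*4179 = -3519912 - 4179 = -3524091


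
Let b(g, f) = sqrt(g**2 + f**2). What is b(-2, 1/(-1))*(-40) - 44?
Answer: -44 - 40*sqrt(5) ≈ -133.44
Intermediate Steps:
b(g, f) = sqrt(f**2 + g**2)
b(-2, 1/(-1))*(-40) - 44 = sqrt((1/(-1))**2 + (-2)**2)*(-40) - 44 = sqrt((-1)**2 + 4)*(-40) - 44 = sqrt(1 + 4)*(-40) - 44 = sqrt(5)*(-40) - 44 = -40*sqrt(5) - 44 = -44 - 40*sqrt(5)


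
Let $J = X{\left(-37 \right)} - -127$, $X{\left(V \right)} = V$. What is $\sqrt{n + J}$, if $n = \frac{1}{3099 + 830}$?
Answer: $\frac{\sqrt{1389337619}}{3929} \approx 9.4868$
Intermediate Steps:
$n = \frac{1}{3929} \approx 0.00025452$
$J = 90$ ($J = -37 - -127 = -37 + 127 = 90$)
$\sqrt{n + J} = \sqrt{\frac{1}{3929} + 90} = \sqrt{\frac{353611}{3929}} = \frac{\sqrt{1389337619}}{3929}$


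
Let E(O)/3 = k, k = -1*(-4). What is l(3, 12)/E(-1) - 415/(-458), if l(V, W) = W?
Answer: 873/458 ≈ 1.9061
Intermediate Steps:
k = 4
E(O) = 12 (E(O) = 3*4 = 12)
l(3, 12)/E(-1) - 415/(-458) = 12/12 - 415/(-458) = 12*(1/12) - 415*(-1/458) = 1 + 415/458 = 873/458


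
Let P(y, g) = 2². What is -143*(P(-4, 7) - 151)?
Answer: 21021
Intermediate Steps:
P(y, g) = 4
-143*(P(-4, 7) - 151) = -143*(4 - 151) = -143*(-147) = 21021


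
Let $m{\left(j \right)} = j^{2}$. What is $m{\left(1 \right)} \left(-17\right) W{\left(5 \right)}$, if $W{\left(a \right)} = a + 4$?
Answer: $-153$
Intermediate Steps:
$W{\left(a \right)} = 4 + a$
$m{\left(1 \right)} \left(-17\right) W{\left(5 \right)} = 1^{2} \left(-17\right) \left(4 + 5\right) = 1 \left(-17\right) 9 = \left(-17\right) 9 = -153$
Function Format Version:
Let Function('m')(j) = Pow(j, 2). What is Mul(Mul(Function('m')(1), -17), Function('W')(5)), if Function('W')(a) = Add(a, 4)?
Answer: -153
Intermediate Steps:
Function('W')(a) = Add(4, a)
Mul(Mul(Function('m')(1), -17), Function('W')(5)) = Mul(Mul(Pow(1, 2), -17), Add(4, 5)) = Mul(Mul(1, -17), 9) = Mul(-17, 9) = -153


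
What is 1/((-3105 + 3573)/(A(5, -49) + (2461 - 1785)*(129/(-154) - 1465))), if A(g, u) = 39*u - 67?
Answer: -19113022/9009 ≈ -2121.5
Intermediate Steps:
A(g, u) = -67 + 39*u
1/((-3105 + 3573)/(A(5, -49) + (2461 - 1785)*(129/(-154) - 1465))) = 1/((-3105 + 3573)/((-67 + 39*(-49)) + (2461 - 1785)*(129/(-154) - 1465))) = 1/(468/((-67 - 1911) + 676*(129*(-1/154) - 1465))) = 1/(468/(-1978 + 676*(-129/154 - 1465))) = 1/(468/(-1978 + 676*(-225739/154))) = 1/(468/(-1978 - 76299782/77)) = 1/(468/(-76452088/77)) = 1/(468*(-77/76452088)) = 1/(-9009/19113022) = -19113022/9009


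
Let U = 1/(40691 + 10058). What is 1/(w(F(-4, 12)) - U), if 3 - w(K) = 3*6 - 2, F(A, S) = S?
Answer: -50749/659738 ≈ -0.076923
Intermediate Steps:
U = 1/50749 ≈ 1.9705e-5
w(K) = -13 (w(K) = 3 - (3*6 - 2) = 3 - (18 - 2) = 3 - 1*16 = 3 - 16 = -13)
1/(w(F(-4, 12)) - U) = 1/(-13 - 1*1/50749) = 1/(-13 - 1/50749) = 1/(-659738/50749) = -50749/659738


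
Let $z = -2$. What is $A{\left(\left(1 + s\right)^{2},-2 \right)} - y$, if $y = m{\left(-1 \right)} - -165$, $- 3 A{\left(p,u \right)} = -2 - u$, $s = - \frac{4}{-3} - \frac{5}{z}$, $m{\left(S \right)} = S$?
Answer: $-164$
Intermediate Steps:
$s = \frac{23}{6}$ ($s = - \frac{4}{-3} - \frac{5}{-2} = \left(-4\right) \left(- \frac{1}{3}\right) - - \frac{5}{2} = \frac{4}{3} + \frac{5}{2} = \frac{23}{6} \approx 3.8333$)
$A{\left(p,u \right)} = \frac{2}{3} + \frac{u}{3}$ ($A{\left(p,u \right)} = - \frac{-2 - u}{3} = \frac{2}{3} + \frac{u}{3}$)
$y = 164$ ($y = -1 - -165 = -1 + 165 = 164$)
$A{\left(\left(1 + s\right)^{2},-2 \right)} - y = \left(\frac{2}{3} + \frac{1}{3} \left(-2\right)\right) - 164 = \left(\frac{2}{3} - \frac{2}{3}\right) - 164 = 0 - 164 = -164$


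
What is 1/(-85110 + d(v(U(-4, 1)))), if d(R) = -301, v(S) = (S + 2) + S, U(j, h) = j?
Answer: -1/85411 ≈ -1.1708e-5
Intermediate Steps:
v(S) = 2 + 2*S (v(S) = (2 + S) + S = 2 + 2*S)
1/(-85110 + d(v(U(-4, 1)))) = 1/(-85110 - 301) = 1/(-85411) = -1/85411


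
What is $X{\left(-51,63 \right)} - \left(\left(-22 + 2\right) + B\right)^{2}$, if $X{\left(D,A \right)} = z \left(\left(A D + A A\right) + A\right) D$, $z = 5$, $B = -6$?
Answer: $-209521$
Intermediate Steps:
$X{\left(D,A \right)} = D \left(5 A + 5 A^{2} + 5 A D\right)$ ($X{\left(D,A \right)} = 5 \left(\left(A D + A A\right) + A\right) D = 5 \left(\left(A D + A^{2}\right) + A\right) D = 5 \left(\left(A^{2} + A D\right) + A\right) D = 5 \left(A + A^{2} + A D\right) D = \left(5 A + 5 A^{2} + 5 A D\right) D = D \left(5 A + 5 A^{2} + 5 A D\right)$)
$X{\left(-51,63 \right)} - \left(\left(-22 + 2\right) + B\right)^{2} = 5 \cdot 63 \left(-51\right) \left(1 + 63 - 51\right) - \left(\left(-22 + 2\right) - 6\right)^{2} = 5 \cdot 63 \left(-51\right) 13 - \left(-20 - 6\right)^{2} = -208845 - \left(-26\right)^{2} = -208845 - 676 = -209521$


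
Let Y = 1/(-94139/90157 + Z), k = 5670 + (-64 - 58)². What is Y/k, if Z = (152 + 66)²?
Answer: 90157/88064170609466 ≈ 1.0238e-9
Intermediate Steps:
Z = 47524 (Z = 218² = 47524)
k = 20554 (k = 5670 + (-122)² = 5670 + 14884 = 20554)
Y = 90157/4284527129 (Y = 1/(-94139/90157 + 47524) = 1/(4284527129/90157) = 90157/4284527129 ≈ 2.1042e-5)
Y/k = (90157/4284527129)/20554 = (90157/4284527129)*(1/20554) = 90157/88064170609466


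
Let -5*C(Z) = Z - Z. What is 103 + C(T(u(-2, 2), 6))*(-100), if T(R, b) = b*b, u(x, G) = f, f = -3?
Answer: 103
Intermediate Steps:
u(x, G) = -3
T(R, b) = b²
C(Z) = 0 (C(Z) = -(Z - Z)/5 = -⅕*0 = 0)
103 + C(T(u(-2, 2), 6))*(-100) = 103 + 0*(-100) = 103 + 0 = 103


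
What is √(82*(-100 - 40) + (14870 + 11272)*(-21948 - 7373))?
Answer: I*√766521062 ≈ 27686.0*I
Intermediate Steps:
√(82*(-100 - 40) + (14870 + 11272)*(-21948 - 7373)) = √(82*(-140) + 26142*(-29321)) = √(-11480 - 766509582) = √(-766521062) = I*√766521062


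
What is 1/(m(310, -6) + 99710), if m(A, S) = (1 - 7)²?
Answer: 1/99746 ≈ 1.0025e-5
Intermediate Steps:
m(A, S) = 36 (m(A, S) = (-6)² = 36)
1/(m(310, -6) + 99710) = 1/(36 + 99710) = 1/99746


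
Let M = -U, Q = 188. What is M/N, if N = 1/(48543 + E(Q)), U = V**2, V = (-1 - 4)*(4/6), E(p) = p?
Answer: -4873100/9 ≈ -5.4146e+5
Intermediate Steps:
V = -10/3 (V = -20/6 = -5*2/3 = -10/3 ≈ -3.3333)
U = 100/9 (U = (-10/3)**2 = 100/9 ≈ 11.111)
N = 1/48731 (N = 1/(48543 + 188) = 1/48731 ≈ 2.0521e-5)
M = -100/9 (M = -1*100/9 = -100/9 ≈ -11.111)
M/N = -100/(9*1/48731) = -100/9*48731 = -4873100/9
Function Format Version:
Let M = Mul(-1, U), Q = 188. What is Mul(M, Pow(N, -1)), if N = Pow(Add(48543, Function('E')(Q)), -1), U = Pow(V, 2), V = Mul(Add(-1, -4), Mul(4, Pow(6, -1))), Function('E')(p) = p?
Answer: Rational(-4873100, 9) ≈ -5.4146e+5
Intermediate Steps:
V = Rational(-10, 3) (V = Mul(-5, Mul(4, Rational(1, 6))) = Mul(-5, Rational(2, 3)) = Rational(-10, 3) ≈ -3.3333)
U = Rational(100, 9) (U = Pow(Rational(-10, 3), 2) = Rational(100, 9) ≈ 11.111)
N = Rational(1, 48731) (N = Pow(Add(48543, 188), -1) = Pow(48731, -1) = Rational(1, 48731) ≈ 2.0521e-5)
M = Rational(-100, 9) (M = Mul(-1, Rational(100, 9)) = Rational(-100, 9) ≈ -11.111)
Mul(M, Pow(N, -1)) = Mul(Rational(-100, 9), Pow(Rational(1, 48731), -1)) = Mul(Rational(-100, 9), 48731) = Rational(-4873100, 9)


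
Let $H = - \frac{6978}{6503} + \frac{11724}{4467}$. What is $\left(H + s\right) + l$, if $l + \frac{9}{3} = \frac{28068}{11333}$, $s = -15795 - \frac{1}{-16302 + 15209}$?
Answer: $- \frac{270624303276438711}{17134658865289} \approx -15794.0$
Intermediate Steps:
$s = - \frac{17263934}{1093}$ ($s = -15795 - \frac{1}{-1093} = -15795 - - \frac{1}{1093} = -15795 + \frac{1}{1093} = - \frac{17263934}{1093} \approx -15795.0$)
$l = - \frac{5931}{11333}$ ($l = -3 + \frac{28068}{11333} = - \frac{5931}{11333} \approx -0.52334$)
$H = \frac{15023482}{9682967}$ ($H = \left(-6978\right) \frac{1}{6503} + 11724 \cdot \frac{1}{4467} = - \frac{6978}{6503} + \frac{3908}{1489} = \frac{15023482}{9682967} \approx 1.5515$)
$\left(H + s\right) + l = \left(\frac{15023482}{9682967} - \frac{17263934}{1093}\right) - \frac{5931}{11333} = - \frac{167149682546352}{10583482931} - \frac{5931}{11333} = - \frac{270624303276438711}{17134658865289}$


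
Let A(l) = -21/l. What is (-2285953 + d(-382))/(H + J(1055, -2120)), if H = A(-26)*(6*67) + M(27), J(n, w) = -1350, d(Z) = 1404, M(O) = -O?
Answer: 29699137/13680 ≈ 2171.0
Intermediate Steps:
H = 3870/13 (H = (-21/(-26))*(6*67) - 1*27 = -21*(-1/26)*402 - 27 = (21/26)*402 - 27 = 4221/13 - 27 = 3870/13 ≈ 297.69)
(-2285953 + d(-382))/(H + J(1055, -2120)) = (-2285953 + 1404)/(3870/13 - 1350) = -2284549/(-13680/13) = -2284549*(-13/13680) = 29699137/13680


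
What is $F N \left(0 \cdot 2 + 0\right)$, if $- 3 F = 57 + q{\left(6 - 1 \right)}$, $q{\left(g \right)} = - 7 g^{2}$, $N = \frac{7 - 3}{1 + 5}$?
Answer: $0$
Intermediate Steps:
$N = \frac{2}{3}$ ($N = \frac{4}{6} = 4 \cdot \frac{1}{6} = \frac{2}{3} \approx 0.66667$)
$F = \frac{118}{3}$ ($F = - \frac{57 - 7 \left(6 - 1\right)^{2}}{3} = - \frac{57 - 7 \cdot 5^{2}}{3} = - \frac{57 - 175}{3} = \left(- \frac{1}{3}\right) \left(-118\right) = \frac{118}{3} \approx 39.333$)
$F N \left(0 \cdot 2 + 0\right) = \frac{118 \frac{2 \left(0 \cdot 2 + 0\right)}{3}}{3} = \frac{118 \frac{2 \left(0 + 0\right)}{3}}{3} = \frac{118 \cdot \frac{2}{3} \cdot 0}{3} = \frac{118}{3} \cdot 0 = 0$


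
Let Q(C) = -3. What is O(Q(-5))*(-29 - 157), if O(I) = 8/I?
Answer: 496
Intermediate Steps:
O(Q(-5))*(-29 - 157) = (8/(-3))*(-29 - 157) = (8*(-⅓))*(-186) = -8/3*(-186) = 496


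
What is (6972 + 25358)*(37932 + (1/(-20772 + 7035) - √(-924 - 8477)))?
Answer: 16846253977390/13737 - 32330*I*√9401 ≈ 1.2263e+9 - 3.1347e+6*I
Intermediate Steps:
(6972 + 25358)*(37932 + (1/(-20772 + 7035) - √(-924 - 8477))) = 32330*(37932 + (1/(-13737) - √(-9401))) = 32330*(37932 + (-1/13737 - I*√9401)) = 32330*(521071883/13737 - I*√9401) = 16846253977390/13737 - 32330*I*√9401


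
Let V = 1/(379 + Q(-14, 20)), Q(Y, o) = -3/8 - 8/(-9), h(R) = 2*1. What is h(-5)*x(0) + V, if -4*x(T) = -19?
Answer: 519319/54650 ≈ 9.5026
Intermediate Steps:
x(T) = 19/4 (x(T) = -¼*(-19) = 19/4)
h(R) = 2
Q(Y, o) = 37/72 (Q(Y, o) = -3*⅛ - 8*(-⅑) = -3/8 + 8/9 = 37/72)
V = 72/27325 (V = 1/(379 + 37/72) = 1/(27325/72) = 72/27325 ≈ 0.0026349)
h(-5)*x(0) + V = 2*(19/4) + 72/27325 = 19/2 + 72/27325 = 519319/54650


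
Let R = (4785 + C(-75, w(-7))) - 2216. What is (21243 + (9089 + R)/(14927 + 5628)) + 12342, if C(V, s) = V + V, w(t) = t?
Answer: 690351183/20555 ≈ 33586.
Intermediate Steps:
C(V, s) = 2*V
R = 2419 (R = (4785 + 2*(-75)) - 2216 = (4785 - 150) - 2216 = 4635 - 2216 = 2419)
(21243 + (9089 + R)/(14927 + 5628)) + 12342 = (21243 + (9089 + 2419)/(14927 + 5628)) + 12342 = (21243 + 11508/20555) + 12342 = 436661373/20555 + 12342 = 690351183/20555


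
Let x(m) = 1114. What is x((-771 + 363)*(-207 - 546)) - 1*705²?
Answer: -495911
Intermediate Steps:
x((-771 + 363)*(-207 - 546)) - 1*705² = 1114 - 1*705² = 1114 - 1*497025 = 1114 - 497025 = -495911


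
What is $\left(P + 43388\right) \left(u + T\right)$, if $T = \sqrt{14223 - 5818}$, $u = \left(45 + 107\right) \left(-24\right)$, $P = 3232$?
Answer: $-170069760 + 1911420 \sqrt{5} \approx -1.658 \cdot 10^{8}$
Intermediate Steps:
$u = -3648$ ($u = 152 \left(-24\right) = -3648$)
$T = 41 \sqrt{5}$ ($T = \sqrt{8405} = 41 \sqrt{5} \approx 91.679$)
$\left(P + 43388\right) \left(u + T\right) = \left(3232 + 43388\right) \left(-3648 + 41 \sqrt{5}\right) = 46620 \left(-3648 + 41 \sqrt{5}\right) = -170069760 + 1911420 \sqrt{5}$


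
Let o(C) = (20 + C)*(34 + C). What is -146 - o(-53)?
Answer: -773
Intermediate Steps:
-146 - o(-53) = -146 - (680 + (-53)**2 + 54*(-53)) = -146 - (680 + 2809 - 2862) = -146 - 1*627 = -146 - 627 = -773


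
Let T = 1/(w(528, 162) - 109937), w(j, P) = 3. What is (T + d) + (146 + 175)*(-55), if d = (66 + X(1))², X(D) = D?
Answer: -1447391045/109934 ≈ -13166.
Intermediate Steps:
T = -1/109934 (T = 1/(3 - 109937) = 1/(-109934) = -1/109934 ≈ -9.0964e-6)
d = 4489 (d = (66 + 1)² = 67² = 4489)
(T + d) + (146 + 175)*(-55) = (-1/109934 + 4489) + (146 + 175)*(-55) = 493493725/109934 + 321*(-55) = 493493725/109934 - 17655 = -1447391045/109934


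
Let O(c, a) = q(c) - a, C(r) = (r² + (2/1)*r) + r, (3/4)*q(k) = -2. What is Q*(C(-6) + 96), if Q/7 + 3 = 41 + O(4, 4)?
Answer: 25004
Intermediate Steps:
q(k) = -8/3 (q(k) = (4/3)*(-2) = -8/3)
C(r) = r² + 3*r (C(r) = (r² + (2*1)*r) + r = (r² + 2*r) + r = r² + 3*r)
O(c, a) = -8/3 - a
Q = 658/3 (Q = -21 + 7*(41 + (-8/3 - 1*4)) = -21 + 7*(41 + (-8/3 - 4)) = -21 + 7*(41 - 20/3) = -21 + 7*(103/3) = -21 + 721/3 = 658/3 ≈ 219.33)
Q*(C(-6) + 96) = 658*(-6*(3 - 6) + 96)/3 = 658*(-6*(-3) + 96)/3 = 658*(18 + 96)/3 = (658/3)*114 = 25004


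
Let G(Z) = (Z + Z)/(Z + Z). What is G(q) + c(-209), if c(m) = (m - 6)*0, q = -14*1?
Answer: 1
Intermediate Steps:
q = -14
G(Z) = 1 (G(Z) = (2*Z)/((2*Z)) = (2*Z)*(1/(2*Z)) = 1)
c(m) = 0 (c(m) = (-6 + m)*0 = 0)
G(q) + c(-209) = 1 + 0 = 1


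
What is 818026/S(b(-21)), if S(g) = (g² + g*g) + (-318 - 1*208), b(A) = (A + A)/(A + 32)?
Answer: -49490573/30059 ≈ -1646.4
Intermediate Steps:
b(A) = 2*A/(32 + A) (b(A) = (2*A)/(32 + A) = 2*A/(32 + A))
S(g) = -526 + 2*g² (S(g) = (g² + g²) + (-318 - 208) = 2*g² - 526 = -526 + 2*g²)
818026/S(b(-21)) = 818026/(-526 + 2*(2*(-21)/(32 - 21))²) = 818026/(-526 + 2*(2*(-21)/11)²) = 818026/(-526 + 2*(2*(-21)*(1/11))²) = 818026/(-526 + 2*(-42/11)²) = 818026/(-526 + 2*(1764/121)) = 818026/(-526 + 3528/121) = 818026/(-60118/121) = 818026*(-121/60118) = -49490573/30059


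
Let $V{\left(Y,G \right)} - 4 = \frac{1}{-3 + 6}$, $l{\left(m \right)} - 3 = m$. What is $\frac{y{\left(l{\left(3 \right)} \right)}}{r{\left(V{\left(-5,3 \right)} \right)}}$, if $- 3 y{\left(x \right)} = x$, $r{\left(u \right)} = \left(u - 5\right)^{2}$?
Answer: $- \frac{9}{2} \approx -4.5$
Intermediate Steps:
$l{\left(m \right)} = 3 + m$
$V{\left(Y,G \right)} = \frac{13}{3}$ ($V{\left(Y,G \right)} = 4 + \frac{1}{-3 + 6} = 4 + \frac{1}{3} = \frac{13}{3}$)
$r{\left(u \right)} = \left(-5 + u\right)^{2}$
$y{\left(x \right)} = - \frac{x}{3}$
$\frac{y{\left(l{\left(3 \right)} \right)}}{r{\left(V{\left(-5,3 \right)} \right)}} = \frac{\left(- \frac{1}{3}\right) \left(3 + 3\right)}{\left(-5 + \frac{13}{3}\right)^{2}} = \frac{\left(- \frac{1}{3}\right) 6}{\left(- \frac{2}{3}\right)^{2}} = - \frac{2}{\frac{4}{9}} = \left(-2\right) \frac{9}{4} = - \frac{9}{2}$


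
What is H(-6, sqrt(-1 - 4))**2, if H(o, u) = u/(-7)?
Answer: -5/49 ≈ -0.10204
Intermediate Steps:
H(o, u) = -u/7 (H(o, u) = u*(-1/7) = -u/7)
H(-6, sqrt(-1 - 4))**2 = (-sqrt(-1 - 4)/7)**2 = (-I*sqrt(5)/7)**2 = -5/49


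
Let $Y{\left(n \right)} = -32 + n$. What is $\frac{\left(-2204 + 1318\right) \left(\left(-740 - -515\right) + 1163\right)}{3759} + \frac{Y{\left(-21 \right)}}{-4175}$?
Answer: $- \frac{495644239}{2241975} \approx -221.07$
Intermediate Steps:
$\frac{\left(-2204 + 1318\right) \left(\left(-740 - -515\right) + 1163\right)}{3759} + \frac{Y{\left(-21 \right)}}{-4175} = \frac{\left(-2204 + 1318\right) \left(\left(-740 - -515\right) + 1163\right)}{3759} + \frac{-32 - 21}{-4175} = - 886 \left(\left(-740 + 515\right) + 1163\right) \frac{1}{3759} - - \frac{53}{4175} = - 886 \left(-225 + 1163\right) \frac{1}{3759} + \frac{53}{4175} = \left(-886\right) 938 \cdot \frac{1}{3759} + \frac{53}{4175} = \left(-831068\right) \frac{1}{3759} + \frac{53}{4175} = - \frac{118724}{537} + \frac{53}{4175} = - \frac{495644239}{2241975}$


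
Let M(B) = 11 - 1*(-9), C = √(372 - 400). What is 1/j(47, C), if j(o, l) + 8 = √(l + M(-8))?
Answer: 1/(-8 + √2*√(10 + I*√7)) ≈ -0.27869 - 0.046848*I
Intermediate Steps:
C = 2*I*√7 (C = √(-28) = 2*I*√7 ≈ 5.2915*I)
M(B) = 20 (M(B) = 11 + 9 = 20)
j(o, l) = -8 + √(20 + l) (j(o, l) = -8 + √(l + 20) = -8 + √(20 + l))
1/j(47, C) = 1/(-8 + √(20 + 2*I*√7))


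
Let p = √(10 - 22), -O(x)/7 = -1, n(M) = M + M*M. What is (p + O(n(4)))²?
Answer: 37 + 28*I*√3 ≈ 37.0 + 48.497*I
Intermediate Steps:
n(M) = M + M²
O(x) = 7 (O(x) = -7*(-1) = 7)
p = 2*I*√3 (p = √(-12) = 2*I*√3 ≈ 3.4641*I)
(p + O(n(4)))² = (2*I*√3 + 7)² = (7 + 2*I*√3)²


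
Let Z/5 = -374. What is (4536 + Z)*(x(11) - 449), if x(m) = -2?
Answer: -1202366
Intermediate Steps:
Z = -1870 (Z = 5*(-374) = -1870)
(4536 + Z)*(x(11) - 449) = (4536 - 1870)*(-2 - 449) = 2666*(-451) = -1202366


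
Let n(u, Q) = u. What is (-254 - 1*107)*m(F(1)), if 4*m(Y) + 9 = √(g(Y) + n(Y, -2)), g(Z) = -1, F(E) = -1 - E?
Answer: 3249/4 - 361*I*√3/4 ≈ 812.25 - 156.32*I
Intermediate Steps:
m(Y) = -9/4 + √(-1 + Y)/4
(-254 - 1*107)*m(F(1)) = (-254 - 1*107)*(-9/4 + √(-1 + (-1 - 1*1))/4) = (-254 - 107)*(-9/4 + √(-1 + (-1 - 1))/4) = -361*(-9/4 + √(-1 - 2)/4) = -361*(-9/4 + √(-3)/4) = -361*(-9/4 + (I*√3)/4) = -361*(-9/4 + I*√3/4) = 3249/4 - 361*I*√3/4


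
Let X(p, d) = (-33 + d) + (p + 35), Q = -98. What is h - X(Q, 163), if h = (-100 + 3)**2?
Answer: 9342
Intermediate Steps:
X(p, d) = 2 + d + p (X(p, d) = (-33 + d) + (35 + p) = 2 + d + p)
h = 9409 (h = (-97)**2 = 9409)
h - X(Q, 163) = 9409 - (2 + 163 - 98) = 9409 - 1*67 = 9409 - 67 = 9342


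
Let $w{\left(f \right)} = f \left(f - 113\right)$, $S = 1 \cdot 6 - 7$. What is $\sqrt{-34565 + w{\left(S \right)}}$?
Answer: $i \sqrt{34451} \approx 185.61 i$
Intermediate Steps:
$S = -1$ ($S = 6 - 7 = -1$)
$w{\left(f \right)} = f \left(-113 + f\right)$
$\sqrt{-34565 + w{\left(S \right)}} = \sqrt{-34565 - \left(-113 - 1\right)} = \sqrt{-34565 - -114} = \sqrt{-34565 + 114} = \sqrt{-34451} = i \sqrt{34451}$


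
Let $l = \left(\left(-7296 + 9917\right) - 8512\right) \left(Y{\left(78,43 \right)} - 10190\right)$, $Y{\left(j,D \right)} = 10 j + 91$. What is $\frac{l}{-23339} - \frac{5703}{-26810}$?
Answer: $- \frac{1471688417173}{625718590} \approx -2352.0$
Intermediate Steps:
$Y{\left(j,D \right)} = 91 + 10 j$
$l = 54898229$ ($l = \left(\left(-7296 + 9917\right) - 8512\right) \left(\left(91 + 10 \cdot 78\right) - 10190\right) = \left(2621 - 8512\right) \left(\left(91 + 780\right) - 10190\right) = - 5891 \left(871 - 10190\right) = \left(-5891\right) \left(-9319\right) = 54898229$)
$\frac{l}{-23339} - \frac{5703}{-26810} = \frac{54898229}{-23339} - \frac{5703}{-26810} = 54898229 \left(- \frac{1}{23339}\right) - - \frac{5703}{26810} = - \frac{54898229}{23339} + \frac{5703}{26810} = - \frac{1471688417173}{625718590}$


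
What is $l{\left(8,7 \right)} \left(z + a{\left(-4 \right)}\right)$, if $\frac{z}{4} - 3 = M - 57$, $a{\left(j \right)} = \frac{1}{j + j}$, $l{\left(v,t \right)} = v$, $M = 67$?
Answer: $415$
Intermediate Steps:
$a{\left(j \right)} = \frac{1}{2 j}$
$z = 52$ ($z = 12 + 4 \left(67 - 57\right) = 12 + 4 \cdot 10 = 12 + 40 = 52$)
$l{\left(8,7 \right)} \left(z + a{\left(-4 \right)}\right) = 8 \left(52 + \frac{1}{2 \left(-4\right)}\right) = 8 \left(52 + \frac{1}{2} \left(- \frac{1}{4}\right)\right) = 8 \left(52 - \frac{1}{8}\right) = 8 \cdot \frac{415}{8} = 415$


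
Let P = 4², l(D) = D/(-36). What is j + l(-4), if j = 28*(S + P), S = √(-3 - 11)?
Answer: 4033/9 + 28*I*√14 ≈ 448.11 + 104.77*I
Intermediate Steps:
l(D) = -D/36 (l(D) = D*(-1/36) = -D/36)
S = I*√14 (S = √(-14) = I*√14 ≈ 3.7417*I)
P = 16
j = 448 + 28*I*√14 (j = 28*(I*√14 + 16) = 28*(16 + I*√14) = 448 + 28*I*√14 ≈ 448.0 + 104.77*I)
j + l(-4) = (448 + 28*I*√14) - 1/36*(-4) = (448 + 28*I*√14) + ⅑ = 4033/9 + 28*I*√14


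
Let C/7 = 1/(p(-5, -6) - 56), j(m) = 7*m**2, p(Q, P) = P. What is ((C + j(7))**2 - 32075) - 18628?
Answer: 257042749/3844 ≈ 66869.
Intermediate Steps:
C = -7/62 (C = 7/(-6 - 56) = 7/(-62) = 7*(-1/62) = -7/62 ≈ -0.11290)
((C + j(7))**2 - 32075) - 18628 = ((-7/62 + 7*7**2)**2 - 32075) - 18628 = ((-7/62 + 7*49)**2 - 32075) - 18628 = ((-7/62 + 343)**2 - 32075) - 18628 = ((21259/62)**2 - 32075) - 18628 = (451945081/3844 - 32075) - 18628 = 328648781/3844 - 18628 = 257042749/3844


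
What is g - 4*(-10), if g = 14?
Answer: 54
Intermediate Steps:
g - 4*(-10) = 14 - 4*(-10) = 14 + 40 = 54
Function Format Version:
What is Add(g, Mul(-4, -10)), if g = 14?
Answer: 54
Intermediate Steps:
Add(g, Mul(-4, -10)) = Add(14, Mul(-4, -10)) = Add(14, 40) = 54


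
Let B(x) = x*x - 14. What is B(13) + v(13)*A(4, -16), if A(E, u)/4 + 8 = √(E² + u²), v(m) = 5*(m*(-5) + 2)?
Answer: 10235 - 5040*√17 ≈ -10545.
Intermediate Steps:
v(m) = 10 - 25*m (v(m) = 5*(-5*m + 2) = 5*(2 - 5*m) = 10 - 25*m)
B(x) = -14 + x² (B(x) = x² - 14 = -14 + x²)
A(E, u) = -32 + 4*√(E² + u²)
B(13) + v(13)*A(4, -16) = (-14 + 13²) + (10 - 25*13)*(-32 + 4*√(4² + (-16)²)) = (-14 + 169) + (10 - 325)*(-32 + 4*√(16 + 256)) = 155 - 315*(-32 + 4*√272) = 155 - 315*(-32 + 4*(4*√17)) = 155 - 315*(-32 + 16*√17) = 155 + (10080 - 5040*√17) = 10235 - 5040*√17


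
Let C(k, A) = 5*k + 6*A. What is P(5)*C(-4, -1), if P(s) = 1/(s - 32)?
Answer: 26/27 ≈ 0.96296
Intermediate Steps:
P(s) = 1/(-32 + s)
P(5)*C(-4, -1) = (5*(-4) + 6*(-1))/(-32 + 5) = (-20 - 6)/(-27) = -1/27*(-26) = 26/27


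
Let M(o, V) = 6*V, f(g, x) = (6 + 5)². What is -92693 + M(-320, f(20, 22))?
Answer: -91967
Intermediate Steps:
f(g, x) = 121 (f(g, x) = 11² = 121)
-92693 + M(-320, f(20, 22)) = -92693 + 6*121 = -92693 + 726 = -91967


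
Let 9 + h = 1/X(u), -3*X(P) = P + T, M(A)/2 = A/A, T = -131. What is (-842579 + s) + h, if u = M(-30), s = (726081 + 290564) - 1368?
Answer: 7425628/43 ≈ 1.7269e+5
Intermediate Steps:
s = 1015277 (s = 1016645 - 1368 = 1015277)
M(A) = 2 (M(A) = 2*(A/A) = 2*1 = 2)
u = 2
X(P) = 131/3 - P/3 (X(P) = -(P - 131)/3 = -(-131 + P)/3 = 131/3 - P/3)
h = -386/43 (h = -9 + 1/(131/3 - ⅓*2) = -9 + 1/(131/3 - ⅔) = -9 + 1/43 = -386/43 ≈ -8.9767)
(-842579 + s) + h = (-842579 + 1015277) - 386/43 = 172698 - 386/43 = 7425628/43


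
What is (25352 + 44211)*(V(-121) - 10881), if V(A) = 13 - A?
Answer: -747593561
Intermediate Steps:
(25352 + 44211)*(V(-121) - 10881) = (25352 + 44211)*((13 - 1*(-121)) - 10881) = 69563*((13 + 121) - 10881) = 69563*(134 - 10881) = 69563*(-10747) = -747593561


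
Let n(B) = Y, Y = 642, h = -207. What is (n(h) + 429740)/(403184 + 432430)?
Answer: 215191/417807 ≈ 0.51505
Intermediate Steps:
n(B) = 642
(n(h) + 429740)/(403184 + 432430) = (642 + 429740)/(403184 + 432430) = 430382/835614 = 430382*(1/835614) = 215191/417807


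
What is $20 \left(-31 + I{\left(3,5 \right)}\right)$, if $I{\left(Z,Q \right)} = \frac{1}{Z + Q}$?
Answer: $- \frac{1235}{2} \approx -617.5$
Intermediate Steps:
$I{\left(Z,Q \right)} = \frac{1}{Q + Z}$
$20 \left(-31 + I{\left(3,5 \right)}\right) = 20 \left(-31 + \frac{1}{5 + 3}\right) = 20 \left(-31 + \frac{1}{8}\right) = 20 \left(- \frac{247}{8}\right) = - \frac{1235}{2}$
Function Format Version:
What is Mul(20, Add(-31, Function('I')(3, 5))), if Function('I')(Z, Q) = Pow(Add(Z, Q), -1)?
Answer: Rational(-1235, 2) ≈ -617.50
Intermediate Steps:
Function('I')(Z, Q) = Pow(Add(Q, Z), -1)
Mul(20, Add(-31, Function('I')(3, 5))) = Mul(20, Add(-31, Pow(Add(5, 3), -1))) = Mul(20, Add(-31, Pow(8, -1))) = Mul(20, Add(-31, Rational(1, 8))) = Mul(20, Rational(-247, 8)) = Rational(-1235, 2)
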